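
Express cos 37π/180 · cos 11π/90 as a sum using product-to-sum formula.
cos 37π/180 cos 11π/90 = (1/2)[cos(37π/180-11π/90) + cos(37π/180+11π/90)]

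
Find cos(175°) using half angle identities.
cos(175°) = -√((1 + cos 350°)/2) = -0.9962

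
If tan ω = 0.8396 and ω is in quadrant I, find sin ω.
sin ω = 0.643 (using tan²ω + 1 = sec²ω)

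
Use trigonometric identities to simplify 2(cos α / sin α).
2(cos α / sin α) = 2(cot α) (using Quotient identity)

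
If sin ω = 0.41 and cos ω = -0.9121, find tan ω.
tan ω = sin ω / cos ω = -0.4495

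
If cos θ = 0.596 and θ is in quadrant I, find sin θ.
sin θ = 0.803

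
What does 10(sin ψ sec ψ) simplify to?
10(sin ψ sec ψ) = 10(tan ψ) (using Reciprocal + quotient)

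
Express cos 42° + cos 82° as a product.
cos 42° + cos 82° = 2 cos(62°) cos(-20°)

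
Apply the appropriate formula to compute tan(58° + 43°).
tan(58° + 43°) = (tan 58° + tan 43°)/(1 - tan 58° tan 43°) = -5.145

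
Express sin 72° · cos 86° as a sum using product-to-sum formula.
sin 72° cos 86° = (1/2)[sin(72°+86°) + sin(72°-86°)]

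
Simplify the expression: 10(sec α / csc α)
10(sec α / csc α) = 10(tan α) (using Reciprocal identities)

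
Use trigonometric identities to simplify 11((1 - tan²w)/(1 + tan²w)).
11((1 - tan²w)/(1 + tan²w)) = 11(cos(2w)) (using Double angle)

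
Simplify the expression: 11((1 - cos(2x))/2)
11((1 - cos(2x))/2) = 11(sin²x) (using Power reduction)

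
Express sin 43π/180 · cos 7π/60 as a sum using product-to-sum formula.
sin 43π/180 cos 7π/60 = (1/2)[sin(43π/180+7π/60) + sin(43π/180-7π/60)]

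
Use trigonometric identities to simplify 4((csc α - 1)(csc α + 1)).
4((csc α - 1)(csc α + 1)) = 4(cot²α) (using Diff. of squares)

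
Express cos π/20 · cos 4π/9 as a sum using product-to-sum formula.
cos π/20 cos 4π/9 = (1/2)[cos(π/20-4π/9) + cos(π/20+4π/9)]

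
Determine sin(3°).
sin(3°) = 0.05234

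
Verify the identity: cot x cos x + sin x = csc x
LHS = cos²x/sin x + sin x = (cos²x + sin²x)/sin x = 1/sin x = csc x = RHS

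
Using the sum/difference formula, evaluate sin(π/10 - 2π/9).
sin(π/10 - 2π/9) = sin π/10 cos 2π/9 - cos π/10 sin 2π/9 = -0.3746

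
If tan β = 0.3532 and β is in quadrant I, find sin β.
sin β = 0.333 (using tan²β + 1 = sec²β)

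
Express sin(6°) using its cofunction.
sin(6°) = cos(90° - 6°) = cos(84°)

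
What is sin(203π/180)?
sin(203π/180) = -0.3907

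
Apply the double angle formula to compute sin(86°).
sin(86°) = 2 sin 43° cos 43° = 0.9976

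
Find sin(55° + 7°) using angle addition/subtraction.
sin(55° + 7°) = sin 55° cos 7° + cos 55° sin 7° = 0.8829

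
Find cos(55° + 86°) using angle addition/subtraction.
cos(55° + 86°) = cos 55° cos 86° - sin 55° sin 86° = -0.7771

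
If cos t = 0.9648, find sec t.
sec t = 1/cos t = 1.036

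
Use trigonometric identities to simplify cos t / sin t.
cos t / sin t = cot t (using Quotient identity)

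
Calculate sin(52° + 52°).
sin(52° + 52°) = sin 52° cos 52° + cos 52° sin 52° = 0.9703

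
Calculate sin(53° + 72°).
sin(53° + 72°) = sin 53° cos 72° + cos 53° sin 72° = 0.8192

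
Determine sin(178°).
sin(178°) = 0.0349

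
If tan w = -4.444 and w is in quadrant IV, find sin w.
sin w = -0.9756 (using tan²w + 1 = sec²w)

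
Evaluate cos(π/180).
cos(π/180) = 0.9998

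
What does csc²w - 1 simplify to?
csc²w - 1 = cot²w (using Pythagorean identity)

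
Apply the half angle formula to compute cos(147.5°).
cos(147.5°) = -√((1 + cos 295°)/2) = -0.8434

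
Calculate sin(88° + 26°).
sin(88° + 26°) = sin 88° cos 26° + cos 88° sin 26° = 0.9135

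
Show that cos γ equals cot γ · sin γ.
RHS = (cos γ/sin γ) · sin γ = cos γ = LHS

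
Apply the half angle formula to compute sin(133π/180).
sin(133π/180) = √((1 - cos 133π/90)/2) = 0.7314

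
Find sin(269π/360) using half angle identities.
sin(269π/360) = √((1 - cos 269π/180)/2) = 0.7133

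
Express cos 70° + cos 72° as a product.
cos 70° + cos 72° = 2 cos(71°) cos(-1°)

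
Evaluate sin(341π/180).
sin(341π/180) = -0.3256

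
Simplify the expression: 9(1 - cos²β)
9(1 - cos²β) = 9(sin²β) (using Pythagorean identity)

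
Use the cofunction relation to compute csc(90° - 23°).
csc(90° - 23°) = sec(23°) = 1.086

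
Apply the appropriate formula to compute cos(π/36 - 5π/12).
cos(π/36 - 5π/12) = cos π/36 cos 5π/12 + sin π/36 sin 5π/12 = 0.342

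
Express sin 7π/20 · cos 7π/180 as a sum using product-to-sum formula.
sin 7π/20 cos 7π/180 = (1/2)[sin(7π/20+7π/180) + sin(7π/20-7π/180)]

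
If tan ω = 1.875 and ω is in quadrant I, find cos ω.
cos ω = 0.4706 (using tan²ω + 1 = sec²ω)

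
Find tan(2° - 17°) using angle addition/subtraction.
tan(2° - 17°) = (tan 2° - tan 17°)/(1 + tan 2° tan 17°) = -(2-√3)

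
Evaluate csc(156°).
csc(156°) = 2.459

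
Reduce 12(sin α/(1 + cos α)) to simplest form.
12(sin α/(1 + cos α)) = 12(tan(α/2)) (using Half angle)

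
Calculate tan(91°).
tan(91°) = -57.29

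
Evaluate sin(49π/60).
sin(49π/60) = 0.5446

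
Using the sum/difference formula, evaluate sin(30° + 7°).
sin(30° + 7°) = sin 30° cos 7° + cos 30° sin 7° = 0.6018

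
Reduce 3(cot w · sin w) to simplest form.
3(cot w · sin w) = 3(cos w) (using Quotient identity)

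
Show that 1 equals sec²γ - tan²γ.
RHS = 1/cos²γ - sin²γ/cos²γ = (1 - sin²γ)/cos²γ = cos²γ/cos²γ = 1 = LHS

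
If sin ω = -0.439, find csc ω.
csc ω = 1/sin ω = -2.278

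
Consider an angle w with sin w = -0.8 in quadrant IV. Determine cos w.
cos w = √(1 - sin²w) = 0.6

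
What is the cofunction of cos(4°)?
cos(4°) = sin(90° - 4°) = sin(86°)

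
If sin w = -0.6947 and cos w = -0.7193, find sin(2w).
sin(2w) = 2 sin w cos w = 0.9994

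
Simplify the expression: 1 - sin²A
1 - sin²A = cos²A (using Pythagorean identity)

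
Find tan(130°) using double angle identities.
tan(130°) = 2 tan 65° / (1 - tan²65°) = -1.192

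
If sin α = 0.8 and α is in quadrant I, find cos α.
cos α = 0.6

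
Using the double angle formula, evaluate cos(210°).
cos(210°) = cos²105° - sin²105° = -√3/2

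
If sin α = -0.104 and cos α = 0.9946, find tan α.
tan α = sin α / cos α = -0.1046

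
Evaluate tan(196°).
tan(196°) = 0.2867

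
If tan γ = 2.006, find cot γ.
cot γ = 1/tan γ = 0.4985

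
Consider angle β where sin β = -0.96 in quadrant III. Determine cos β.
cos β = ±√(1 - sin²β) = -0.28 (negative in QIII)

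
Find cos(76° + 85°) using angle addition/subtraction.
cos(76° + 85°) = cos 76° cos 85° - sin 76° sin 85° = -0.9455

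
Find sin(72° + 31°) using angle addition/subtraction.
sin(72° + 31°) = sin 72° cos 31° + cos 72° sin 31° = 0.9744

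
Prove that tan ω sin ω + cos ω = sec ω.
LHS = sin²ω/cos ω + cos ω = (sin²ω + cos²ω)/cos ω = 1/cos ω = sec ω = RHS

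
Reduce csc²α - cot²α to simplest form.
csc²α - cot²α = 1 (using Pythagorean identity)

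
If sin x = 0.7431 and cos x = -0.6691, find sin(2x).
sin(2x) = 2 sin x cos x = -0.9944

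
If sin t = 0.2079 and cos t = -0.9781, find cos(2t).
cos(2t) = cos²t - sin²t = 0.9135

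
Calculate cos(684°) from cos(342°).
cos(684°) = cos²342° - sin²342° = 0.809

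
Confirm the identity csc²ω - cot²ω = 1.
LHS = 1/sin²ω - cos²ω/sin²ω = (1 - cos²ω)/sin²ω = sin²ω/sin²ω = 1 = RHS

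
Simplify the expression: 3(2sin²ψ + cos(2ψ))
3(2sin²ψ + cos(2ψ)) = 3 (using Double angle)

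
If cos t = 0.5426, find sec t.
sec t = 1/cos t = 1.843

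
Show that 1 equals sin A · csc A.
RHS = sin A · (1/sin A) = 1 = LHS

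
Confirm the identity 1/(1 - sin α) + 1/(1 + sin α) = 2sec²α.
LHS = [(1 + sin α) + (1 - sin α)] / [(1 - sin α)(1 + sin α)] = 2/(1 - sin²α) = 2/cos²α = 2sec²α = RHS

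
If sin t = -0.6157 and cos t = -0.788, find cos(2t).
cos(2t) = cos²t - sin²t = 0.2419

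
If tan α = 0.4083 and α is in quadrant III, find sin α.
sin α = -0.378 (using tan²α + 1 = sec²α)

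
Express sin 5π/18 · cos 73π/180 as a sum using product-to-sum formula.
sin 5π/18 cos 73π/180 = (1/2)[sin(5π/18+73π/180) + sin(5π/18-73π/180)]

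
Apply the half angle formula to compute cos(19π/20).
cos(19π/20) = -√((1 + cos 19π/10)/2) = -0.9877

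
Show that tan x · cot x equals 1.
LHS = (sin x/cos x) · (cos x/sin x) = 1 = RHS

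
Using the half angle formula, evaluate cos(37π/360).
cos(37π/360) = √((1 + cos 37π/180)/2) = 0.9483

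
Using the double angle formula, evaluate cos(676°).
cos(676°) = cos²338° - sin²338° = 0.7193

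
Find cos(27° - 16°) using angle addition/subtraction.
cos(27° - 16°) = cos 27° cos 16° + sin 27° sin 16° = 0.9816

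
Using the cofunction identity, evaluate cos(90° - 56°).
cos(90° - 56°) = sin(56°) = 0.829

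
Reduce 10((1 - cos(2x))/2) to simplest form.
10((1 - cos(2x))/2) = 10(sin²x) (using Power reduction)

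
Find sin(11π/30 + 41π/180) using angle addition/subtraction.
sin(11π/30 + 41π/180) = sin 11π/30 cos 41π/180 + cos 11π/30 sin 41π/180 = 0.9563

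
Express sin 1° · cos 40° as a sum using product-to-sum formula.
sin 1° cos 40° = (1/2)[sin(1°+40°) + sin(1°-40°)]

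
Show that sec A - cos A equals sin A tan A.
LHS = 1/cos A - cos A = (1 - cos²A)/cos A = sin²A/cos A = sin A · (sin A/cos A) = sin A tan A = RHS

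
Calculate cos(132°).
cos(132°) = -0.6691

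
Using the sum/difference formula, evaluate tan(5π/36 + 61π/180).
tan(5π/36 + 61π/180) = (tan 5π/36 + tan 61π/180)/(1 - tan 5π/36 tan 61π/180) = 14.3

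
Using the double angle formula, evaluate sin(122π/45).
sin(122π/45) = 2 sin 61π/45 cos 61π/45 = 0.788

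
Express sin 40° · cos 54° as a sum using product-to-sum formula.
sin 40° cos 54° = (1/2)[sin(40°+54°) + sin(40°-54°)]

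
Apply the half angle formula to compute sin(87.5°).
sin(87.5°) = √((1 - cos 175°)/2) = 0.999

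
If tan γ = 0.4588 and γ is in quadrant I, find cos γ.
cos γ = 0.9089 (using tan²γ + 1 = sec²γ)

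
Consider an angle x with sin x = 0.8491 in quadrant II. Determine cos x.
cos x = ±√(1 - sin²x) = -0.5282 (negative in QII)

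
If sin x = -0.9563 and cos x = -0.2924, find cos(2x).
cos(2x) = cos²x - sin²x = -0.829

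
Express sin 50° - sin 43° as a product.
sin 50° - sin 43° = 2 cos(46.5°) sin(3.5°)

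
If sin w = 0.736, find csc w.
csc w = 1/sin w = 1.359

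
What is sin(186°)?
sin(186°) = -0.1045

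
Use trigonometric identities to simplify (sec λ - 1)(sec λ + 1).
(sec λ - 1)(sec λ + 1) = tan²λ (using Diff. of squares)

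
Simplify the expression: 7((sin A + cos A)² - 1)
7((sin A + cos A)² - 1) = 7(sin(2A)) (using Pythagorean + double angle)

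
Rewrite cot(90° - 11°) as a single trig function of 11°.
cot(90° - 11°) = tan(11°)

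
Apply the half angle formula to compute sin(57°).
sin(57°) = √((1 - cos 114°)/2) = 0.8387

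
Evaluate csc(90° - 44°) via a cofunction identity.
csc(90° - 44°) = sec(44°) = 1.39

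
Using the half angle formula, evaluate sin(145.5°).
sin(145.5°) = √((1 - cos 291°)/2) = 0.5664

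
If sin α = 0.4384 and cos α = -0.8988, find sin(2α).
sin(2α) = 2 sin α cos α = -0.7881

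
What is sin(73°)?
sin(73°) = 0.9563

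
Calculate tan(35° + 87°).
tan(35° + 87°) = (tan 35° + tan 87°)/(1 - tan 35° tan 87°) = -1.6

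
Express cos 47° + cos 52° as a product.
cos 47° + cos 52° = 2 cos(49.5°) cos(-2.5°)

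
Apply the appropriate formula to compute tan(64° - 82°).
tan(64° - 82°) = (tan 64° - tan 82°)/(1 + tan 64° tan 82°) = -0.3249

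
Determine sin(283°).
sin(283°) = -0.9744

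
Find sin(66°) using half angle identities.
sin(66°) = √((1 - cos 132°)/2) = 0.9135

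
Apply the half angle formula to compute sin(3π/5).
sin(3π/5) = √((1 - cos 6π/5)/2) = 0.9511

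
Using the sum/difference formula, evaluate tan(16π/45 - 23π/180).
tan(16π/45 - 23π/180) = (tan 16π/45 - tan 23π/180)/(1 + tan 16π/45 tan 23π/180) = 0.8693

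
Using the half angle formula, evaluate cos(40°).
cos(40°) = √((1 + cos 80°)/2) = 0.766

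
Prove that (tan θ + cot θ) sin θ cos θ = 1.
LHS = (sin θ/cos θ + cos θ/sin θ) sin θ cos θ = ((sin²θ + cos²θ)/(sin θ cos θ)) · sin θ cos θ = sin²θ + cos²θ = 1 = RHS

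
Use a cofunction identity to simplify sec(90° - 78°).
sec(90° - 78°) = csc(78°)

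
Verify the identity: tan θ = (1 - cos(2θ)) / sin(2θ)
RHS = 2sin²θ / (2 sin θ cos θ) = sin θ/cos θ = tan θ = LHS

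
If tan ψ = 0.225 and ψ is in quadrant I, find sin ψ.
sin ψ = 0.2195 (using tan²ψ + 1 = sec²ψ)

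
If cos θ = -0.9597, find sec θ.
sec θ = 1/cos θ = -1.042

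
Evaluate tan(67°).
tan(67°) = 2.356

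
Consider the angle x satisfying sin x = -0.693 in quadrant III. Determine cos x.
cos x = ±√(1 - sin²x) = -0.7209 (negative in QIII)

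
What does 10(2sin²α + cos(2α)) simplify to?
10(2sin²α + cos(2α)) = 10 (using Double angle)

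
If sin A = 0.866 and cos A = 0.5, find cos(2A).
cos(2A) = cos²A - sin²A = -0.5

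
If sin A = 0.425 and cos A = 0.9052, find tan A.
tan A = sin A / cos A = 0.4695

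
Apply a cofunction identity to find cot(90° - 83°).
cot(90° - 83°) = tan(83°) = 8.144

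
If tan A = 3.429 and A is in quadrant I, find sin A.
sin A = 0.96 (using tan²A + 1 = sec²A)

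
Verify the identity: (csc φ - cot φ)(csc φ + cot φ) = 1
LHS = csc²φ - cot²φ = (1 + cot²φ) - cot²φ = 1 = RHS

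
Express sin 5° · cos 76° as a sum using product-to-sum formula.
sin 5° cos 76° = (1/2)[sin(5°+76°) + sin(5°-76°)]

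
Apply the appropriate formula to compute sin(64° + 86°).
sin(64° + 86°) = sin 64° cos 86° + cos 64° sin 86° = 1/2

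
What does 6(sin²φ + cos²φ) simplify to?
6(sin²φ + cos²φ) = 6 (using Pythagorean identity)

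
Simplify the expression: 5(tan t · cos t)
5(tan t · cos t) = 5(sin t) (using Quotient identity)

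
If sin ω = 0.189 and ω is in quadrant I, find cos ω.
cos ω = 0.982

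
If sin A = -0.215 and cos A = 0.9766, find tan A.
tan A = sin A / cos A = -0.2202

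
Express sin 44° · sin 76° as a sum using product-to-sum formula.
sin 44° sin 76° = (1/2)[cos(44°-76°) - cos(44°+76°)]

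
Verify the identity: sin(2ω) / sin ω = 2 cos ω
LHS = 2 sin ω cos ω / sin ω = 2 cos ω = RHS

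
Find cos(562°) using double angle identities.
cos(562°) = 2cos²281° - 1 = -0.9272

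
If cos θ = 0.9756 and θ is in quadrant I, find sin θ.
sin θ = 0.2196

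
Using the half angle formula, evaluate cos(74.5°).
cos(74.5°) = √((1 + cos 149°)/2) = 0.2672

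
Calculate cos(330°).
cos(330°) = √3/2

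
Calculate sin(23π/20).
sin(23π/20) = -0.454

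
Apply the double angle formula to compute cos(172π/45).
cos(172π/45) = 2cos²86π/45 - 1 = 0.848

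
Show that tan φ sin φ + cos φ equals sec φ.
LHS = sin²φ/cos φ + cos φ = (sin²φ + cos²φ)/cos φ = 1/cos φ = sec φ = RHS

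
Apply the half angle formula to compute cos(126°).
cos(126°) = -√((1 + cos 252°)/2) = -0.5878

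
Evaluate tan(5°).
tan(5°) = 0.08749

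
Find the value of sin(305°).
sin(305°) = -0.8192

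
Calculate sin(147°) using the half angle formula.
sin(147°) = √((1 - cos 294°)/2) = 0.5446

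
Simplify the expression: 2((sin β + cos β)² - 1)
2((sin β + cos β)² - 1) = 2(sin(2β)) (using Pythagorean + double angle)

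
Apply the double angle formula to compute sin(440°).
sin(440°) = 2 sin 220° cos 220° = 0.9848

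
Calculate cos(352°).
cos(352°) = 0.9903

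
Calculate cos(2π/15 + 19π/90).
cos(2π/15 + 19π/90) = cos 2π/15 cos 19π/90 - sin 2π/15 sin 19π/90 = 0.4695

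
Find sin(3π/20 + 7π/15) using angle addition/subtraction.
sin(3π/20 + 7π/15) = sin 3π/20 cos 7π/15 + cos 3π/20 sin 7π/15 = 0.9336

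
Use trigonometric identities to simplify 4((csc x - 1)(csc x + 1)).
4((csc x - 1)(csc x + 1)) = 4(cot²x) (using Diff. of squares)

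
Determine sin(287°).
sin(287°) = -0.9563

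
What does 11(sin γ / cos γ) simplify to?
11(sin γ / cos γ) = 11(tan γ) (using Quotient identity)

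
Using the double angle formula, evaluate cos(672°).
cos(672°) = cos²336° - sin²336° = 0.6691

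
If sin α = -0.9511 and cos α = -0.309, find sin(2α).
sin(2α) = 2 sin α cos α = 0.5878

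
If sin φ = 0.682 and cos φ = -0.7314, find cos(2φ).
cos(2φ) = cos²φ - sin²φ = 0.06982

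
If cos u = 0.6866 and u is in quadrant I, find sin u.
sin u = 0.727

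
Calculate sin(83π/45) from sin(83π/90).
sin(83π/45) = 2 sin 83π/90 cos 83π/90 = -0.4695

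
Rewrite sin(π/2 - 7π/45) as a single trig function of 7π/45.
sin(π/2 - 7π/45) = cos(7π/45)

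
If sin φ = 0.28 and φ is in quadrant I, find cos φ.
cos φ = 0.96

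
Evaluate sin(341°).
sin(341°) = -0.3256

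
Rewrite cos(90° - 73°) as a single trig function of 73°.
cos(90° - 73°) = sin(73°)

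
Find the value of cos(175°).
cos(175°) = -0.9962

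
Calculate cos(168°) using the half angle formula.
cos(168°) = -√((1 + cos 336°)/2) = -0.9781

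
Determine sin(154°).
sin(154°) = 0.4384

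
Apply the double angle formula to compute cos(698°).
cos(698°) = cos²349° - sin²349° = 0.9272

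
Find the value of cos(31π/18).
cos(31π/18) = 0.6428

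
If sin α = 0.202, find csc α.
csc α = 1/sin α = 4.95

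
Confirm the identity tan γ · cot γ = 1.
LHS = (sin γ/cos γ) · (cos γ/sin γ) = 1 = RHS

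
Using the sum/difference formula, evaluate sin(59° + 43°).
sin(59° + 43°) = sin 59° cos 43° + cos 59° sin 43° = 0.9781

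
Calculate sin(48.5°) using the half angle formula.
sin(48.5°) = √((1 - cos 97°)/2) = 0.749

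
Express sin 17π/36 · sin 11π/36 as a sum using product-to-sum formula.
sin 17π/36 sin 11π/36 = (1/2)[cos(17π/36-11π/36) - cos(17π/36+11π/36)]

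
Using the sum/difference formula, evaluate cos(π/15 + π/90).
cos(π/15 + π/90) = cos π/15 cos π/90 - sin π/15 sin π/90 = 0.9703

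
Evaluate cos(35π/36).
cos(35π/36) = -0.9962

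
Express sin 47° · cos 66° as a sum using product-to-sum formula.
sin 47° cos 66° = (1/2)[sin(47°+66°) + sin(47°-66°)]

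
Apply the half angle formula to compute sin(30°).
sin(30°) = √((1 - cos 60°)/2) = 1/2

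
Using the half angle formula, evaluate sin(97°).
sin(97°) = √((1 - cos 194°)/2) = 0.9925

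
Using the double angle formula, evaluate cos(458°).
cos(458°) = 2cos²229° - 1 = -0.1392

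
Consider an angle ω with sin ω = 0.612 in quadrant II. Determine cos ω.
cos ω = ±√(1 - sin²ω) = -0.7909 (negative in QII)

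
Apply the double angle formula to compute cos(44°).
cos(44°) = cos²22° - sin²22° = 0.7193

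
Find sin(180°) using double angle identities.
sin(180°) = 2 sin 90° cos 90° = 0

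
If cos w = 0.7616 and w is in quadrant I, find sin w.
sin w = 0.648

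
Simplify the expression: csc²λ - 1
csc²λ - 1 = cot²λ (using Pythagorean identity)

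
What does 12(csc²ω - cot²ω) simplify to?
12(csc²ω - cot²ω) = 12 (using Pythagorean identity)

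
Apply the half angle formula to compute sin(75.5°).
sin(75.5°) = √((1 - cos 151°)/2) = 0.9681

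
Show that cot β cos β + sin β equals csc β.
LHS = cos²β/sin β + sin β = (cos²β + sin²β)/sin β = 1/sin β = csc β = RHS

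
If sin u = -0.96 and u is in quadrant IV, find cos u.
cos u = 0.28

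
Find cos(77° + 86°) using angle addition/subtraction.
cos(77° + 86°) = cos 77° cos 86° - sin 77° sin 86° = -0.9563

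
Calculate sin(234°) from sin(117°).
sin(234°) = 2 sin 117° cos 117° = -0.809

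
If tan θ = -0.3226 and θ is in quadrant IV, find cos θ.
cos θ = 0.9517 (using tan²θ + 1 = sec²θ)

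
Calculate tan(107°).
tan(107°) = -3.271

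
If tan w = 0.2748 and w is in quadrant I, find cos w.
cos w = 0.9643 (using tan²w + 1 = sec²w)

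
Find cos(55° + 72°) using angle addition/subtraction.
cos(55° + 72°) = cos 55° cos 72° - sin 55° sin 72° = -0.6018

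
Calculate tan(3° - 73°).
tan(3° - 73°) = (tan 3° - tan 73°)/(1 + tan 3° tan 73°) = -2.747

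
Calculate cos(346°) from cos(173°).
cos(346°) = cos²173° - sin²173° = 0.9703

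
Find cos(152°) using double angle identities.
cos(152°) = cos²76° - sin²76° = -0.8829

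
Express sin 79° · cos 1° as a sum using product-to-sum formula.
sin 79° cos 1° = (1/2)[sin(79°+1°) + sin(79°-1°)]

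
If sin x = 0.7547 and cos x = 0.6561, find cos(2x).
cos(2x) = cos²x - sin²x = -0.1391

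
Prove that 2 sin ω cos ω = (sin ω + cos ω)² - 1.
RHS = sin²ω + 2 sin ω cos ω + cos²ω - 1 = (sin²ω + cos²ω) + 2 sin ω cos ω - 1 = 1 + 2 sin ω cos ω - 1 = 2 sin ω cos ω = LHS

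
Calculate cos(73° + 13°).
cos(73° + 13°) = cos 73° cos 13° - sin 73° sin 13° = 0.06976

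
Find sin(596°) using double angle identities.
sin(596°) = 2 sin 298° cos 298° = -0.829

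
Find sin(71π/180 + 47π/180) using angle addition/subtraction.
sin(71π/180 + 47π/180) = sin 71π/180 cos 47π/180 + cos 71π/180 sin 47π/180 = 0.8829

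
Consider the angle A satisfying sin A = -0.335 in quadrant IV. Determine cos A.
cos A = √(1 - sin²A) = 0.9422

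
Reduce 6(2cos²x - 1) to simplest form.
6(2cos²x - 1) = 6(cos(2x)) (using Double angle)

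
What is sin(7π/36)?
sin(7π/36) = 0.5736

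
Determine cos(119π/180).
cos(119π/180) = -0.4848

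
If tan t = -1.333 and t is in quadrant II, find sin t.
sin t = 0.7999 (using tan²t + 1 = sec²t)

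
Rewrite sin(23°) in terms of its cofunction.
sin(23°) = cos(90° - 23°) = cos(67°)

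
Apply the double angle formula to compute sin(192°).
sin(192°) = 2 sin 96° cos 96° = -0.2079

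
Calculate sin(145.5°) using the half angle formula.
sin(145.5°) = √((1 - cos 291°)/2) = 0.5664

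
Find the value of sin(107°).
sin(107°) = 0.9563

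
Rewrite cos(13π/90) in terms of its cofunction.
cos(13π/90) = sin(π/2 - 13π/90) = sin(16π/45)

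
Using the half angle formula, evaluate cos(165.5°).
cos(165.5°) = -√((1 + cos 331°)/2) = -0.9681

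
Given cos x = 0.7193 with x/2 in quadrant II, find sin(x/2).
sin(x/2) = ±√((1 - cos x)/2); positive since x/2 ∈ QII, so sin(x/2) = 0.3746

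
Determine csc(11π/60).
csc(11π/60) = 1.836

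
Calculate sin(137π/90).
sin(137π/90) = -0.9976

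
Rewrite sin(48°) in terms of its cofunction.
sin(48°) = cos(90° - 48°) = cos(42°)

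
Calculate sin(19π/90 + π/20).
sin(19π/90 + π/20) = sin 19π/90 cos π/20 + cos 19π/90 sin π/20 = 0.7314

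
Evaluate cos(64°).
cos(64°) = 0.4384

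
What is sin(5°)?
sin(5°) = 0.08716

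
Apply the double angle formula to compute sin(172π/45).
sin(172π/45) = 2 sin 86π/45 cos 86π/45 = -0.5299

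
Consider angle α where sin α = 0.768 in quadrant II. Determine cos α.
cos α = ±√(1 - sin²α) = -0.6404 (negative in QII)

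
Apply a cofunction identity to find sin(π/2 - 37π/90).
sin(π/2 - 37π/90) = cos(37π/90) = 0.2756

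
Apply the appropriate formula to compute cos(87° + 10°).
cos(87° + 10°) = cos 87° cos 10° - sin 87° sin 10° = -0.1219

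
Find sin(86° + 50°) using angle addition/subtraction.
sin(86° + 50°) = sin 86° cos 50° + cos 86° sin 50° = 0.6947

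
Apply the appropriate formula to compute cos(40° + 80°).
cos(40° + 80°) = cos 40° cos 80° - sin 40° sin 80° = -1/2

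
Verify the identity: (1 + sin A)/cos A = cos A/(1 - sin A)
LHS = (1 + sin A)(1 - sin A) / (cos A(1 - sin A)) = (1 - sin²A) / (cos A(1 - sin A)) = cos²A / (cos A(1 - sin A)) = cos A/(1 - sin A) = RHS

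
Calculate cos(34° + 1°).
cos(34° + 1°) = cos 34° cos 1° - sin 34° sin 1° = 0.8192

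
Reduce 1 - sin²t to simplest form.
1 - sin²t = cos²t (using Pythagorean identity)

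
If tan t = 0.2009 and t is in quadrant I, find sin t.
sin t = 0.197 (using tan²t + 1 = sec²t)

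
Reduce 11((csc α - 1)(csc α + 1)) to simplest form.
11((csc α - 1)(csc α + 1)) = 11(cot²α) (using Diff. of squares)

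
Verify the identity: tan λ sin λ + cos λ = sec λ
LHS = sin²λ/cos λ + cos λ = (sin²λ + cos²λ)/cos λ = 1/cos λ = sec λ = RHS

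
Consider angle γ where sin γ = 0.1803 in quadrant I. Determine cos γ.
cos γ = √(1 - sin²γ) = 0.9836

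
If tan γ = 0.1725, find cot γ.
cot γ = 1/tan γ = 5.797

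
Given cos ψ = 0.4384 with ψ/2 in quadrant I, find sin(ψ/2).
sin(ψ/2) = ±√((1 - cos ψ)/2); positive since ψ/2 ∈ QI, so sin(ψ/2) = 0.5299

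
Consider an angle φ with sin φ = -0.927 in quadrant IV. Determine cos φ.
cos φ = √(1 - sin²φ) = 0.3751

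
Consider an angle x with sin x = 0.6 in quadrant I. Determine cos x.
cos x = √(1 - sin²x) = 0.8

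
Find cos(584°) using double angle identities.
cos(584°) = cos²292° - sin²292° = -0.7193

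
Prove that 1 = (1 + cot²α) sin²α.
RHS = csc²α · sin²α = (1/sin²α) · sin²α = 1 = LHS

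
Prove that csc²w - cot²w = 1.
LHS = 1/sin²w - cos²w/sin²w = (1 - cos²w)/sin²w = sin²w/sin²w = 1 = RHS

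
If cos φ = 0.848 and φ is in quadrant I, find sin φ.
sin φ = 0.53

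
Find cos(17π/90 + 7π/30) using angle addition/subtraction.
cos(17π/90 + 7π/30) = cos 17π/90 cos 7π/30 - sin 17π/90 sin 7π/30 = 0.2419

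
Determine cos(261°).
cos(261°) = -0.1564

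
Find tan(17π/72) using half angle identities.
tan(17π/72) = sin 17π/36 / (1 + cos 17π/36) = 0.9163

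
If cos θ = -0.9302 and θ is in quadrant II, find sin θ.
sin θ = 0.3671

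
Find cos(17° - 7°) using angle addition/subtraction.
cos(17° - 7°) = cos 17° cos 7° + sin 17° sin 7° = 0.9848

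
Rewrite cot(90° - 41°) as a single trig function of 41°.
cot(90° - 41°) = tan(41°)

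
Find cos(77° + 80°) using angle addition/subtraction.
cos(77° + 80°) = cos 77° cos 80° - sin 77° sin 80° = -0.9205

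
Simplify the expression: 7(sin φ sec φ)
7(sin φ sec φ) = 7(tan φ) (using Reciprocal + quotient)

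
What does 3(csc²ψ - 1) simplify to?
3(csc²ψ - 1) = 3(cot²ψ) (using Pythagorean identity)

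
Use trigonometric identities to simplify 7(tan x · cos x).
7(tan x · cos x) = 7(sin x) (using Quotient identity)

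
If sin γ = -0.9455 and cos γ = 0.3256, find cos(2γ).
cos(2γ) = cos²γ - sin²γ = -0.788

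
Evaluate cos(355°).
cos(355°) = 0.9962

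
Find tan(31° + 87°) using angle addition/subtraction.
tan(31° + 87°) = (tan 31° + tan 87°)/(1 - tan 31° tan 87°) = -1.881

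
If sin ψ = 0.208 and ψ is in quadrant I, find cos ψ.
cos ψ = 0.9781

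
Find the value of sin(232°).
sin(232°) = -0.788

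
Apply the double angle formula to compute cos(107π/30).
cos(107π/30) = cos²107π/60 - sin²107π/60 = 0.2079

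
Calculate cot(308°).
cot(308°) = -0.7813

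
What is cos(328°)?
cos(328°) = 0.848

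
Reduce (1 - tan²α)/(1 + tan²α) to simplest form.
(1 - tan²α)/(1 + tan²α) = cos(2α) (using Double angle)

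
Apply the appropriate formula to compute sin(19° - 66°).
sin(19° - 66°) = sin 19° cos 66° - cos 19° sin 66° = -0.7314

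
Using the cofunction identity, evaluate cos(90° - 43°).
cos(90° - 43°) = sin(43°) = 0.682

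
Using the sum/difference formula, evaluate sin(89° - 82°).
sin(89° - 82°) = sin 89° cos 82° - cos 89° sin 82° = 0.1219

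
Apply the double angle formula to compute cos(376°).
cos(376°) = cos²188° - sin²188° = 0.9613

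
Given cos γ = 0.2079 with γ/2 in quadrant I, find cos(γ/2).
cos(γ/2) = ±√((1 + cos γ)/2); positive since γ/2 ∈ QI, so cos(γ/2) = 0.7771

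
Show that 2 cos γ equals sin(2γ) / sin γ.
RHS = 2 sin γ cos γ / sin γ = 2 cos γ = LHS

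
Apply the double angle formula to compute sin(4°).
sin(4°) = 2 sin 2° cos 2° = 0.06976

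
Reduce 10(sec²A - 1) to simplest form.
10(sec²A - 1) = 10(tan²A) (using Pythagorean identity)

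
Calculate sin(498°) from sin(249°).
sin(498°) = 2 sin 249° cos 249° = 0.6691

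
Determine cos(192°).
cos(192°) = -0.9781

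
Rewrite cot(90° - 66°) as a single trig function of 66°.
cot(90° - 66°) = tan(66°)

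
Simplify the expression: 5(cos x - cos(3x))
5(cos x - cos(3x)) = 5(2 sin(2x) sin x) (using Sum-to-product)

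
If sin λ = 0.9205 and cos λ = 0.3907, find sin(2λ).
sin(2λ) = 2 sin λ cos λ = 0.7193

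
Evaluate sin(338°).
sin(338°) = -0.3746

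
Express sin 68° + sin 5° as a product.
sin 68° + sin 5° = 2 sin(36.5°) cos(31.5°)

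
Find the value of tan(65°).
tan(65°) = 2.145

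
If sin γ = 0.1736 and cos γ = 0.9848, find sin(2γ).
sin(2γ) = 2 sin γ cos γ = 0.3419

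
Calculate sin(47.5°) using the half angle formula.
sin(47.5°) = √((1 - cos 95°)/2) = 0.7373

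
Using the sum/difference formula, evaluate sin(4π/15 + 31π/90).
sin(4π/15 + 31π/90) = sin 4π/15 cos 31π/90 + cos 4π/15 sin 31π/90 = 0.9397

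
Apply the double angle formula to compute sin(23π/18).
sin(23π/18) = 2 sin 23π/36 cos 23π/36 = -0.766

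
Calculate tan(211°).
tan(211°) = 0.6009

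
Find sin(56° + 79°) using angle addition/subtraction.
sin(56° + 79°) = sin 56° cos 79° + cos 56° sin 79° = √2/2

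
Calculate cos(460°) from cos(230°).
cos(460°) = cos²230° - sin²230° = -0.1736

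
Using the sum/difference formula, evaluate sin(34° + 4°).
sin(34° + 4°) = sin 34° cos 4° + cos 34° sin 4° = 0.6157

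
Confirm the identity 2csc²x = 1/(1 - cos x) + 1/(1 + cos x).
RHS = [(1 + cos x) + (1 - cos x)] / [(1 - cos x)(1 + cos x)] = 2/(1 - cos²x) = 2/sin²x = 2csc²x = LHS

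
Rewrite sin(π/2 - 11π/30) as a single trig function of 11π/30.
sin(π/2 - 11π/30) = cos(11π/30)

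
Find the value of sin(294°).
sin(294°) = -0.9135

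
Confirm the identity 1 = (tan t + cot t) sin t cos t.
RHS = (sin t/cos t + cos t/sin t) sin t cos t = ((sin²t + cos²t)/(sin t cos t)) · sin t cos t = sin²t + cos²t = 1 = LHS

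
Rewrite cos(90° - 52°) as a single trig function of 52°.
cos(90° - 52°) = sin(52°)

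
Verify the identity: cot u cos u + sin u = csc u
LHS = cos²u/sin u + sin u = (cos²u + sin²u)/sin u = 1/sin u = csc u = RHS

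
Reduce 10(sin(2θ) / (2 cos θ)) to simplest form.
10(sin(2θ) / (2 cos θ)) = 10(sin θ) (using Double angle)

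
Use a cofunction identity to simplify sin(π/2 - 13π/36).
sin(π/2 - 13π/36) = cos(13π/36)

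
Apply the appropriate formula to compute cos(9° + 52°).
cos(9° + 52°) = cos 9° cos 52° - sin 9° sin 52° = 0.4848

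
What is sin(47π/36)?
sin(47π/36) = -0.8192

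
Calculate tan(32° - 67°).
tan(32° - 67°) = (tan 32° - tan 67°)/(1 + tan 32° tan 67°) = -0.7002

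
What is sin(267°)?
sin(267°) = -0.9986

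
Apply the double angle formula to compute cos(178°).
cos(178°) = 2cos²89° - 1 = -0.9994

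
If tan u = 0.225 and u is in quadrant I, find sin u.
sin u = 0.2195 (using tan²u + 1 = sec²u)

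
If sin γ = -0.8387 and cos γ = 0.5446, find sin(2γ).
sin(2γ) = 2 sin γ cos γ = -0.9135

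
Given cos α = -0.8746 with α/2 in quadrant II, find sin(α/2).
sin(α/2) = ±√((1 - cos α)/2); positive since α/2 ∈ QII, so sin(α/2) = 0.9681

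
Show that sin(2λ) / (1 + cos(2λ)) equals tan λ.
LHS = 2 sin λ cos λ / (2cos²λ) = sin λ/cos λ = tan λ = RHS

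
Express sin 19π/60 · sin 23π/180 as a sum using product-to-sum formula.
sin 19π/60 sin 23π/180 = (1/2)[cos(19π/60-23π/180) - cos(19π/60+23π/180)]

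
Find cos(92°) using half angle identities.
cos(92°) = -√((1 + cos 184°)/2) = -0.0349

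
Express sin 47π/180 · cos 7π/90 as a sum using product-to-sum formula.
sin 47π/180 cos 7π/90 = (1/2)[sin(47π/180+7π/90) + sin(47π/180-7π/90)]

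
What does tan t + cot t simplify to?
tan t + cot t = sec t csc t (using Quotient identities)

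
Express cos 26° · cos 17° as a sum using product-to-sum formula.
cos 26° cos 17° = (1/2)[cos(26°-17°) + cos(26°+17°)]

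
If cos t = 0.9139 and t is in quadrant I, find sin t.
sin t = 0.4059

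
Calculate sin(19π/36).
sin(19π/36) = 0.9962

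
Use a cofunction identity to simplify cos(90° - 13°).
cos(90° - 13°) = sin(13°)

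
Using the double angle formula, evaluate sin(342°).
sin(342°) = 2 sin 171° cos 171° = -0.309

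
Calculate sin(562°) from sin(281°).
sin(562°) = 2 sin 281° cos 281° = -0.3746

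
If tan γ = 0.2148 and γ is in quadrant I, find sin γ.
sin γ = 0.21 (using tan²γ + 1 = sec²γ)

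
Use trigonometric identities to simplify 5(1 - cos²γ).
5(1 - cos²γ) = 5(sin²γ) (using Pythagorean identity)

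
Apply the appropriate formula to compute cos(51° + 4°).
cos(51° + 4°) = cos 51° cos 4° - sin 51° sin 4° = 0.5736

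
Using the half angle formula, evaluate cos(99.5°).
cos(99.5°) = -√((1 + cos 199°)/2) = -0.165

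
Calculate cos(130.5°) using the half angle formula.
cos(130.5°) = -√((1 + cos 261°)/2) = -0.6494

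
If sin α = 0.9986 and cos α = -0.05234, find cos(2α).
cos(2α) = cos²α - sin²α = -0.9945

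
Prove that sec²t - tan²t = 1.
LHS = 1/cos²t - sin²t/cos²t = (1 - sin²t)/cos²t = cos²t/cos²t = 1 = RHS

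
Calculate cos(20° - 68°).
cos(20° - 68°) = cos 20° cos 68° + sin 20° sin 68° = 0.6691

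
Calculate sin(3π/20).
sin(3π/20) = 0.454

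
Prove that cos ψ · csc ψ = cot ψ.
LHS = cos ψ · (1/sin ψ) = cos ψ/sin ψ = cot ψ = RHS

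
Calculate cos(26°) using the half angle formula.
cos(26°) = √((1 + cos 52°)/2) = 0.8988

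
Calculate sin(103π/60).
sin(103π/60) = -0.7771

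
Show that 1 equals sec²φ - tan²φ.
RHS = 1/cos²φ - sin²φ/cos²φ = (1 - sin²φ)/cos²φ = cos²φ/cos²φ = 1 = LHS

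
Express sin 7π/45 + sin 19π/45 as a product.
sin 7π/45 + sin 19π/45 = 2 sin(13π/45) cos(-2π/15)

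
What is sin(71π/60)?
sin(71π/60) = -0.5446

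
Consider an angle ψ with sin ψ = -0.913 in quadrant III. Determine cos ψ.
cos ψ = ±√(1 - sin²ψ) = -0.408 (negative in QIII)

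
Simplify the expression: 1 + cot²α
1 + cot²α = csc²α (using Pythagorean identity)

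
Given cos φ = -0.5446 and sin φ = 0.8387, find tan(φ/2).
tan(φ/2) = sin φ / (1 + cos φ) = 1.842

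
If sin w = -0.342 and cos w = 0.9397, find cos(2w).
cos(2w) = cos²w - sin²w = 0.7661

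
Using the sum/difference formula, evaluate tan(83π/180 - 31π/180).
tan(83π/180 - 31π/180) = (tan 83π/180 - tan 31π/180)/(1 + tan 83π/180 tan 31π/180) = 1.28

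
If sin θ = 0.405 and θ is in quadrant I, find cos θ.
cos θ = 0.9143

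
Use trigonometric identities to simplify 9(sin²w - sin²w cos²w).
9(sin²w - sin²w cos²w) = 9(sin⁴w) (using Factoring)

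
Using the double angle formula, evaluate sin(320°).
sin(320°) = 2 sin 160° cos 160° = -0.6428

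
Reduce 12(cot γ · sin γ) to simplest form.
12(cot γ · sin γ) = 12(cos γ) (using Quotient identity)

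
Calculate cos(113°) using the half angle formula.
cos(113°) = -√((1 + cos 226°)/2) = -0.3907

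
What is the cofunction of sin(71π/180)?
sin(71π/180) = cos(π/2 - 71π/180) = cos(19π/180)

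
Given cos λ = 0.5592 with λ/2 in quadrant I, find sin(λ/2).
sin(λ/2) = ±√((1 - cos λ)/2); positive since λ/2 ∈ QI, so sin(λ/2) = 0.4695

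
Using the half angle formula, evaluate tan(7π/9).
tan(7π/9) = sin 14π/9 / (1 + cos 14π/9) = -0.8391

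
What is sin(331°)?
sin(331°) = -0.4848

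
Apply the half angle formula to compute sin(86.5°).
sin(86.5°) = √((1 - cos 173°)/2) = 0.9981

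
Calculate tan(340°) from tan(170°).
tan(340°) = 2 tan 170° / (1 - tan²170°) = -0.364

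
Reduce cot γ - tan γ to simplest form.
cot γ - tan γ = 2 cot(2γ) (using Double angle)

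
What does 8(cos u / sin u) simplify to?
8(cos u / sin u) = 8(cot u) (using Quotient identity)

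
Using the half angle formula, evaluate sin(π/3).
sin(π/3) = √((1 - cos 2π/3)/2) = √3/2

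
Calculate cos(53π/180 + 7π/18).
cos(53π/180 + 7π/18) = cos 53π/180 cos 7π/18 - sin 53π/180 sin 7π/18 = -0.5446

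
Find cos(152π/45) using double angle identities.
cos(152π/45) = cos²76π/45 - sin²76π/45 = -0.3746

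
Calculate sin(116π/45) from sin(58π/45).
sin(116π/45) = 2 sin 58π/45 cos 58π/45 = 0.9703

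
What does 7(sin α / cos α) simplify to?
7(sin α / cos α) = 7(tan α) (using Quotient identity)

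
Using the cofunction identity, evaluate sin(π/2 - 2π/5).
sin(π/2 - 2π/5) = cos(2π/5) = 0.309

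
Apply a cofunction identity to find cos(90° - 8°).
cos(90° - 8°) = sin(8°) = 0.1392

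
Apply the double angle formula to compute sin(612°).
sin(612°) = 2 sin 306° cos 306° = -0.9511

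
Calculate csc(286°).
csc(286°) = -1.04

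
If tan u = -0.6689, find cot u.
cot u = 1/tan u = -1.495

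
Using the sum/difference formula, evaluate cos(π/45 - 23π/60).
cos(π/45 - 23π/60) = cos π/45 cos 23π/60 + sin π/45 sin 23π/60 = 0.4226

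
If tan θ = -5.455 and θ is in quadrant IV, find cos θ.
cos θ = 0.1803 (using tan²θ + 1 = sec²θ)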